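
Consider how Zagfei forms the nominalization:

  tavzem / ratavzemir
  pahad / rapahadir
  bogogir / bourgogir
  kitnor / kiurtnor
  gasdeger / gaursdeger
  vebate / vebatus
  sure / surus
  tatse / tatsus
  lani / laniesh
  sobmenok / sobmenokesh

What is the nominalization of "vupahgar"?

vuurpahgar

tavzem and gasdeger both have last vowel 'e' yet inflect differently (ratavzemir, gaursdeger), so the last vowel is not what conditions the rule; the final letter is.
"vupahgar" ends in -r. The stems ending in -r (bogogir → bourgogir, kitnor → kiurtnor, gasdeger → gaursdeger) insert -ur- after the first vowel.
The other patterns: stems ending in -d or -m add ra- … -ir around the stem; stems ending in -e drop the final letter and add -us; stems ending in -i or -k add -esh.
So vupahgar → vuurpahgar.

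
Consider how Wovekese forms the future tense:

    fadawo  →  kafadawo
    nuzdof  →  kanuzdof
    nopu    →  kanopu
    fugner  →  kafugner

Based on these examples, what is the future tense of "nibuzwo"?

kanibuzwo

Every pair shown (fadawo → kafadawo, nuzdof → kanuzdof, nopu → kanopu, …) follows the same rule: add the prefix ka-.
So nibuzwo → kanibuzwo.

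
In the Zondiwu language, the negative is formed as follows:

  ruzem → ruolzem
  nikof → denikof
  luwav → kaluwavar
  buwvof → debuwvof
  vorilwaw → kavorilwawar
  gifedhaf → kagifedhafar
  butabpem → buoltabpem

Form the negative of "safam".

"safam" has last vowel 'a'. The stems whose last vowel is 'a' (luwav → kaluwavar, vorilwaw → kavorilwawar, gifedhaf → kagifedhafar) add ka- … -ar around the stem.
So safam → kasafamar.

kasafamar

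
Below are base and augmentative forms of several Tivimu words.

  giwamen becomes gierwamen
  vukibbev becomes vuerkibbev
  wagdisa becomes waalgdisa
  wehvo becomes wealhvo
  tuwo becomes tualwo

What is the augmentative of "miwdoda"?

mialwdoda

giwamen and wagdisa both have 3 vowels yet inflect differently (gierwamen, waalgdisa), so the number of vowels is not what conditions the rule; whether the stem ends in a vowel or a consonant is.
"miwdoda" ends in a vowel. The stems ending in a vowel (wagdisa → waalgdisa, wehvo → wealhvo, tuwo → tualwo) insert -al- after the first vowel.
So miwdoda → mialwdoda.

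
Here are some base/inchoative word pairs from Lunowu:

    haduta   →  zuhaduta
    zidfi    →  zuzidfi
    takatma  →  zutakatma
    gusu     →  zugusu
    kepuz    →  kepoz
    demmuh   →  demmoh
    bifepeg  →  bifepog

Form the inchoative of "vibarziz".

vibarzoz

"vibarziz" ends in a consonant. The stems ending in a consonant (kepuz → kepoz, demmuh → demmoh, bifepeg → bifepog) change the last vowel to 'o'.
So vibarziz → vibarzoz.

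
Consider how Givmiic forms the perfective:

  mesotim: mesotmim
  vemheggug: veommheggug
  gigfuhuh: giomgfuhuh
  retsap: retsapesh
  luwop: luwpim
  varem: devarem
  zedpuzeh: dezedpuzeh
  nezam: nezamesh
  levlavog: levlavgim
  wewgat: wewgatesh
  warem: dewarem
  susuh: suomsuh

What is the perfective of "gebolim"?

vemheggug and levlavog both end in -g yet inflect differently (veommheggug, levlavgim), so the final letter is not what conditions the rule; the last vowel is.
"gebolim" has last vowel 'i'. The one such stem in the data (mesotim → mesotmim) deletes the last vowel and adds -im (as do luwop, levlavog), so the same rule applies.
The other patterns: stems whose last vowel is 'u' insert -om- after the first vowel; stems whose last vowel is 'a' add -esh; stems whose last vowel is 'e' add the prefix de-.
So gebolim → gebolmim.

gebolmim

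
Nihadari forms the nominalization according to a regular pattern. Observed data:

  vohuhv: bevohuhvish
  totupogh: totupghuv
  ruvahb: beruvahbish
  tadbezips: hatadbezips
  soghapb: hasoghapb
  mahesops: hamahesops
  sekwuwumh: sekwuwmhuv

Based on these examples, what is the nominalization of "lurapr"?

halurapr

soghapb and ruvahb both end in -b yet inflect differently (hasoghapb, beruvahbish), so the final letter is not what conditions the rule; the second-to-last letter is.
"lurapr" has second-to-last letter 'p'. The stems whose second-to-last letter is 'p' (mahesops → hamahesops, tadbezips → hatadbezips, soghapb → hasoghapb) add the prefix ha-.
So lurapr → halurapr.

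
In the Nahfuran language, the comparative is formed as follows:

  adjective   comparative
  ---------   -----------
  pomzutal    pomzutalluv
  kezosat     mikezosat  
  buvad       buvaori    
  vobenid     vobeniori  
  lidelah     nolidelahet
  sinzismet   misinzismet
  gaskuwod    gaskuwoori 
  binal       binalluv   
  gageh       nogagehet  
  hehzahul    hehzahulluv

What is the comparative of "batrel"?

batrelluv

binal and kezosat both have last vowel 'a' yet inflect differently (binalluv, mikezosat), so the last vowel is not what conditions the rule; the final letter is.
"batrel" ends in -l. The stems ending in -l (hehzahul → hehzahulluv, binal → binalluv, pomzutal → pomzutalluv) double the final consonant and add -uv.
The other patterns: stems ending in -t add the prefix mi-; stems ending in -d drop the final letter and add -ori; stems ending in -h add no- … -et around the stem.
So batrel → batrelluv.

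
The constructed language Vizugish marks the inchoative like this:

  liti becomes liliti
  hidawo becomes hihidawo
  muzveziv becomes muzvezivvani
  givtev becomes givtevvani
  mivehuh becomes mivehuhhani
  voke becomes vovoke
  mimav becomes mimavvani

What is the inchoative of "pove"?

popove

liti and muzveziv both have last vowel 'i' yet inflect differently (liliti, muzvezivvani), so the last vowel is not what conditions the rule; whether the stem ends in a vowel or a consonant is.
"pove" ends in a vowel. The stems ending in a vowel (voke → vovoke, hidawo → hihidawo, liti → liliti) repeat the first consonant+vowel as a prefix.
The other pattern: stems ending in a consonant double the final consonant and add -ani.
So pove → popove.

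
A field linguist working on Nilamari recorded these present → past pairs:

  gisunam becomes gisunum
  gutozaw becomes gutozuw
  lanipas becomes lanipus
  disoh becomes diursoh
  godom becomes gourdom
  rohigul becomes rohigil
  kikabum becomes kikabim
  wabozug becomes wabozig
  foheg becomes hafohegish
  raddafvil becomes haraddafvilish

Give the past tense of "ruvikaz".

gisunam and godom both end in -m yet inflect differently (gisunum, gourdom), so the final letter is not what conditions the rule; the last vowel is.
"ruvikaz" has last vowel 'a'. The stems whose last vowel is 'a' (gisunam → gisunum, gutozaw → gutozuw, lanipas → lanipus) change the last vowel to 'u'.
The other patterns: stems whose last vowel is 'o' insert -ur- after the first vowel; stems whose last vowel is 'u' change the last vowel to 'i'; stems whose last vowel is 'e' or 'i' add ha- … -ish around the stem.
So ruvikaz → ruvikuz.

ruvikuz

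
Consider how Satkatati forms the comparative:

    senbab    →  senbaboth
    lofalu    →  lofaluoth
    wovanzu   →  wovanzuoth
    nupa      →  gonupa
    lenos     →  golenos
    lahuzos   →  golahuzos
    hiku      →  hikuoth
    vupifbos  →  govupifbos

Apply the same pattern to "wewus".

"wewus" ends in -s. The stems ending in -s (lenos → golenos, lahuzos → golahuzos, vupifbos → govupifbos) add the prefix go-.
So wewus → gowewus.

gowewus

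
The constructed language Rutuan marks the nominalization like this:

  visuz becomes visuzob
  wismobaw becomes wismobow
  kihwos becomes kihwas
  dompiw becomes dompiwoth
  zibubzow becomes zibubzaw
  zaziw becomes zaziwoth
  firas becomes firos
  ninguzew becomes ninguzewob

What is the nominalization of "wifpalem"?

wifpalemob

zibubzow and dompiw both end in -w yet inflect differently (zibubzaw, dompiwoth), so the final letter is not what conditions the rule; the last vowel is.
"wifpalem" has last vowel 'e'. The one such stem in the data (ninguzew → ninguzewob) adds -ob, so the same rule applies.
So wifpalem → wifpalemob.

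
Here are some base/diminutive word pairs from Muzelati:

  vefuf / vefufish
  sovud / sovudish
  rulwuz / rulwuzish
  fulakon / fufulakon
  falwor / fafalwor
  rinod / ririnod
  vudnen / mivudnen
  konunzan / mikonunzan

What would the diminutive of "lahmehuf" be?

sovud and rinod both end in -d yet inflect differently (sovudish, ririnod), so the final letter is not what conditions the rule; the last vowel is.
"lahmehuf" has last vowel 'u'. The stems whose last vowel is 'u' (vefuf → vefufish, sovud → sovudish, rulwuz → rulwuzish) add -ish.
The other patterns: stems whose last vowel is 'o' repeat the first consonant+vowel as a prefix; stems whose last vowel is 'a' or 'e' add the prefix mi-.
So lahmehuf → lahmehufish.

lahmehufish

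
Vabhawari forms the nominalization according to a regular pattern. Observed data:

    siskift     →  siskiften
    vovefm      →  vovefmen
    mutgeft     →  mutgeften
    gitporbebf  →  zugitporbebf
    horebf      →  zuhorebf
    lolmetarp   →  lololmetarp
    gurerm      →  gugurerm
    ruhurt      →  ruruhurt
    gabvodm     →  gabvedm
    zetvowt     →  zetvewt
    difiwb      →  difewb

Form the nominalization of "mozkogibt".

vovefm and gurerm both end in -m yet inflect differently (vovefmen, gugurerm), so the final letter is not what conditions the rule; the second-to-last letter is.
"mozkogibt" has second-to-last letter 'b'. The stems whose second-to-last letter is 'b' (gitporbebf → zugitporbebf, horebf → zuhorebf) add the prefix zu-.
The other patterns: stems whose second-to-last letter is 'f' add -en; stems whose second-to-last letter is 'r' repeat the first consonant+vowel as a prefix; stems whose second-to-last letter is 'd' or 'w' change the last vowel to 'e'.
So mozkogibt → zumozkogibt.

zumozkogibt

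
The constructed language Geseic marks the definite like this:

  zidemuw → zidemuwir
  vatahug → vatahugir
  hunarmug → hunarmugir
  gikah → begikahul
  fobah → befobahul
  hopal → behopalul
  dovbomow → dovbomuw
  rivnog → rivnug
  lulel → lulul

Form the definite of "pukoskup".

pukoskupir

zidemuw and dovbomow both end in -w yet inflect differently (zidemuwir, dovbomuw), so the final letter is not what conditions the rule; the last vowel is.
"pukoskup" has last vowel 'u'. The stems whose last vowel is 'u' (zidemuw → zidemuwir, vatahug → vatahugir, hunarmug → hunarmugir) add -ir.
So pukoskup → pukoskupir.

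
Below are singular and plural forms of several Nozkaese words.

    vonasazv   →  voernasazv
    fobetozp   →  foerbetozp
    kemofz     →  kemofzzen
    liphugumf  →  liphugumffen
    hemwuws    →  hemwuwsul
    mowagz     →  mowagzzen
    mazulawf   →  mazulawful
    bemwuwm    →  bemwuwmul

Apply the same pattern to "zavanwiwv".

mazulawf and liphugumf both end in -f yet inflect differently (mazulawful, liphugumffen), so the final letter is not what conditions the rule; the second-to-last letter is.
"zavanwiwv" has second-to-last letter 'w'. The stems whose second-to-last letter is 'w' (hemwuws → hemwuwsul, mazulawf → mazulawful, bemwuwm → bemwuwmul) add -ul.
So zavanwiwv → zavanwiwvul.

zavanwiwvul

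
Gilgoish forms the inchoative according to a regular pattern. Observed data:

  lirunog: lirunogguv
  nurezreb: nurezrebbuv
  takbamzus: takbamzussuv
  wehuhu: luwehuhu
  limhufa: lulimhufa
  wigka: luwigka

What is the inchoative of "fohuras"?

fohurassuv

"fohuras" ends in a consonant. The stems ending in a consonant (takbamzus → takbamzussuv, nurezreb → nurezrebbuv, lirunog → lirunogguv) double the final consonant and add -uv.
The other pattern: stems ending in a vowel add the prefix lu-.
So fohuras → fohurassuv.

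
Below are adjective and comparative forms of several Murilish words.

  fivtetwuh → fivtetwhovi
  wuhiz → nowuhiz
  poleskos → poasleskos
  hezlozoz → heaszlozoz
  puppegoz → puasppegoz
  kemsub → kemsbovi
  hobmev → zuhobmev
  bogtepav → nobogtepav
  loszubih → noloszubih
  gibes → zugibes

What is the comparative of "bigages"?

poleskos and gibes both end in -s yet inflect differently (poasleskos, zugibes), so the final letter is not what conditions the rule; the last vowel is.
"bigages" has last vowel 'e'. The stems whose last vowel is 'e' (hobmev → zuhobmev, gibes → zugibes) add the prefix zu-.
The other patterns: stems whose last vowel is 'o' insert -as- after the first vowel; stems whose last vowel is 'u' delete the last vowel and add -ovi; stems whose last vowel is 'a' or 'i' add the prefix no-.
So bigages → zubigages.

zubigages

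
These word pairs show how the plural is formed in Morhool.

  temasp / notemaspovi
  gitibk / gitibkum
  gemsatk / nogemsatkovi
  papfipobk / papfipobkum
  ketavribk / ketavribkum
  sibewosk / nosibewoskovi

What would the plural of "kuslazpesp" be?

gitibk and gemsatk both end in -k yet inflect differently (gitibkum, nogemsatkovi), so the final letter is not what conditions the rule; the second-to-last letter is.
"kuslazpesp" has second-to-last letter 's'. The stems whose second-to-last letter is 's' (temasp → notemaspovi, sibewosk → nosibewoskovi) add no- … -ovi around the stem.
The other pattern: stems whose second-to-last letter is 'b' add -um.
So kuslazpesp → nokuslazpespovi.

nokuslazpespovi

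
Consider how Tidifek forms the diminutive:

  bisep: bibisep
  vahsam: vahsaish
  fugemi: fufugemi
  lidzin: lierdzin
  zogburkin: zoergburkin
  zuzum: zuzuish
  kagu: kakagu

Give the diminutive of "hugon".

zuzum and kagu both have last vowel 'u' yet inflect differently (zuzuish, kakagu), so the last vowel is not what conditions the rule; the final letter is.
"hugon" ends in -n. The stems ending in -n (zogburkin → zoergburkin, lidzin → lierdzin) insert -er- after the first vowel.
The other patterns: stems ending in -m drop the final letter and add -ish; stems ending in -i, -p or -u repeat the first consonant+vowel as a prefix.
So hugon → huergon.

huergon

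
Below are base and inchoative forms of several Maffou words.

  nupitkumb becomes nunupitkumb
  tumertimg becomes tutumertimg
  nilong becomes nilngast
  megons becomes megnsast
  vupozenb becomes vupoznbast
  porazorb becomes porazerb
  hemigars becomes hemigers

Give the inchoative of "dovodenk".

dovodnkast

tumertimg and nilong both end in -g yet inflect differently (tutumertimg, nilngast), so the final letter is not what conditions the rule; the second-to-last letter is.
"dovodenk" has second-to-last letter 'n'. The stems whose second-to-last letter is 'n' (nilong → nilngast, megons → megnsast, vupozenb → vupoznbast) delete the last vowel and add -ast.
The other patterns: stems whose second-to-last letter is 'm' repeat the first consonant+vowel as a prefix; stems whose second-to-last letter is 'r' change the last vowel to 'e'.
So dovodenk → dovodnkast.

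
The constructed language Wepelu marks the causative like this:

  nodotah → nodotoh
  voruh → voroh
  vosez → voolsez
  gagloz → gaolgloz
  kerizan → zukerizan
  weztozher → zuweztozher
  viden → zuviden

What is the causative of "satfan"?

zusatfan

"satfan" ends in -n. The stems ending in -n (kerizan → zukerizan, viden → zuviden) add the prefix zu-.
The other patterns: stems ending in -h change the last vowel to 'o'; stems ending in -z insert -ol- after the first vowel.
So satfan → zusatfan.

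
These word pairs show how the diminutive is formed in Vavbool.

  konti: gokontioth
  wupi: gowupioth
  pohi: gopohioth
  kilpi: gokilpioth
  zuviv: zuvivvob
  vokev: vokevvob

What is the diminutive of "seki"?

konti and zuviv both have last vowel 'i' yet inflect differently (gokontioth, zuvivvob), so the last vowel is not what conditions the rule; the final letter is.
"seki" ends in -i. The stems ending in -i (konti → gokontioth, wupi → gowupioth, pohi → gopohioth) add go- … -oth around the stem.
So seki → gosekioth.

gosekioth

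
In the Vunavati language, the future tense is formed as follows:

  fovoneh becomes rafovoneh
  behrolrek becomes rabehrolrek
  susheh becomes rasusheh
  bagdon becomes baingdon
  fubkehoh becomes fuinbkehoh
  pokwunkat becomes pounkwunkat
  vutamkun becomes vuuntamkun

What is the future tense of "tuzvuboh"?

fovoneh and fubkehoh both end in -h yet inflect differently (rafovoneh, fuinbkehoh), so the final letter is not what conditions the rule; the last vowel is.
"tuzvuboh" has last vowel 'o'. The stems whose last vowel is 'o' (bagdon → baingdon, fubkehoh → fuinbkehoh) insert -in- after the first vowel.
So tuzvuboh → tuinzvuboh.

tuinzvuboh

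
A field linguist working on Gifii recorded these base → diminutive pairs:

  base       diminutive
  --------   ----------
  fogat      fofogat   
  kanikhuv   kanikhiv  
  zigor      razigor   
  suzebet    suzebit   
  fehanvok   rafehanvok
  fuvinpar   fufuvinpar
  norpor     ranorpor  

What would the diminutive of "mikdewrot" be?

norpor and fuvinpar both end in -r yet inflect differently (ranorpor, fufuvinpar), so the final letter is not what conditions the rule; the last vowel is.
"mikdewrot" has last vowel 'o'. The stems whose last vowel is 'o' (norpor → ranorpor, zigor → razigor, fehanvok → rafehanvok) add the prefix ra-.
So mikdewrot → ramikdewrot.

ramikdewrot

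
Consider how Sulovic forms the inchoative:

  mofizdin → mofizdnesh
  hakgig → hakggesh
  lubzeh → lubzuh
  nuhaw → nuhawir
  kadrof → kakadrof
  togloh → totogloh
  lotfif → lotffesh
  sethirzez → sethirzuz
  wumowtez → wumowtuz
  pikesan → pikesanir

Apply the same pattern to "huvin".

huvnesh

lubzeh and togloh both end in -h yet inflect differently (lubzuh, totogloh), so the final letter is not what conditions the rule; the last vowel is.
"huvin" has last vowel 'i'. The stems whose last vowel is 'i' (hakgig → hakggesh, mofizdin → mofizdnesh, lotfif → lotffesh) delete the last vowel and add -esh.
So huvin → huvnesh.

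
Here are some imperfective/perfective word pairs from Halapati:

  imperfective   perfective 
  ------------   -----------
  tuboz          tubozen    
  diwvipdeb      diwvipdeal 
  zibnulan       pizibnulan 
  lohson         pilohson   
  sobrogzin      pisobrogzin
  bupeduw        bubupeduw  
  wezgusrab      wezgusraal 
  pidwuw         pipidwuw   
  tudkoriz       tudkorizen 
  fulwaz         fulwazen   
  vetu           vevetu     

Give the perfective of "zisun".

zibnulan and wezgusrab both have last vowel 'a' yet inflect differently (pizibnulan, wezgusraal), so the last vowel is not what conditions the rule; the final letter is.
"zisun" ends in -n. The stems ending in -n (lohson → pilohson, sobrogzin → pisobrogzin, zibnulan → pizibnulan) add the prefix pi-.
The other patterns: stems ending in -b drop the final letter and add -al; stems ending in -z add -en; stems ending in -u or -w repeat the first consonant+vowel as a prefix.
So zisun → pizisun.

pizisun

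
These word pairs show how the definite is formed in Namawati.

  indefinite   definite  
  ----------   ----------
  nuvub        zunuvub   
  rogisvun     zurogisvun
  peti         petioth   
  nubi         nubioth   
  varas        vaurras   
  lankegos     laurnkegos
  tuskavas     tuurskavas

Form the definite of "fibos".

nuvub and nubi both begin with n- yet inflect differently (zunuvub, nubioth), so the first letter is not what conditions the rule; the final letter is.
"fibos" ends in -s. The stems ending in -s (varas → vaurras, lankegos → laurnkegos, tuskavas → tuurskavas) insert -ur- after the first vowel.
The other patterns: stems ending in -b or -n add the prefix zu-; stems ending in -i add -oth.
So fibos → fiurbos.

fiurbos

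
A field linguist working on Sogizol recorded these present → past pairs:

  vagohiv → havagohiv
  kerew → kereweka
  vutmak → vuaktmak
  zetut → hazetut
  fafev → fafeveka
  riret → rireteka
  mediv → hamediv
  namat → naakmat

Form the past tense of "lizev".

"lizev" has last vowel 'e'. The stems whose last vowel is 'e' (kerew → kereweka, riret → rireteka, fafev → fafeveka) add -eka.
The other patterns: stems whose last vowel is 'a' insert -ak- after the first vowel; stems whose last vowel is 'i' or 'u' add the prefix ha-.
So lizev → lizeveka.

lizeveka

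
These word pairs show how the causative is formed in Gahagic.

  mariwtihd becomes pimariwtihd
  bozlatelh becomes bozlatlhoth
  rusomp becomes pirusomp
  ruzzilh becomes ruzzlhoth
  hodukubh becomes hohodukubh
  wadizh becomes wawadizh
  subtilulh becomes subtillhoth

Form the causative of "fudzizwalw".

fudzizwlwoth

subtilulh and hodukubh both end in -h yet inflect differently (subtillhoth, hohodukubh), so the final letter is not what conditions the rule; the second-to-last letter is.
"fudzizwalw" has second-to-last letter 'l'. The stems whose second-to-last letter is 'l' (subtilulh → subtillhoth, ruzzilh → ruzzlhoth, bozlatelh → bozlatlhoth) delete the last vowel and add -oth.
The other patterns: stems whose second-to-last letter is 'h' or 'm' add the prefix pi-; stems whose second-to-last letter is 'b' or 'z' repeat the first consonant+vowel as a prefix.
So fudzizwalw → fudzizwlwoth.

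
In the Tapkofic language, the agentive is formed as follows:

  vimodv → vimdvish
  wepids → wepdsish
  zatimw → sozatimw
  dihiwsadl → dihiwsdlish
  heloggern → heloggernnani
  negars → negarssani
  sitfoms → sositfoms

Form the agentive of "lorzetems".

negars and wepids both end in -s yet inflect differently (negarssani, wepdsish), so the final letter is not what conditions the rule; the second-to-last letter is.
"lorzetems" has second-to-last letter 'm'. The stems whose second-to-last letter is 'm' (zatimw → sozatimw, sitfoms → sositfoms) add the prefix so-.
So lorzetems → solorzetems.

solorzetems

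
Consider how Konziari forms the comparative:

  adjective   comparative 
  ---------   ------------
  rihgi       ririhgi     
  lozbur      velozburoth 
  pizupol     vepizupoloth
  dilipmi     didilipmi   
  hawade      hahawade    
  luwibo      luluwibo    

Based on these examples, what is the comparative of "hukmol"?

vehukmoloth

luwibo and pizupol both have last vowel 'o' yet inflect differently (luluwibo, vepizupoloth), so the last vowel is not what conditions the rule; whether the stem ends in a vowel or a consonant is.
"hukmol" ends in a consonant. The stems ending in a consonant (pizupol → vepizupoloth, lozbur → velozburoth) add ve- … -oth around the stem.
The other pattern: stems ending in a vowel repeat the first consonant+vowel as a prefix.
So hukmol → vehukmoloth.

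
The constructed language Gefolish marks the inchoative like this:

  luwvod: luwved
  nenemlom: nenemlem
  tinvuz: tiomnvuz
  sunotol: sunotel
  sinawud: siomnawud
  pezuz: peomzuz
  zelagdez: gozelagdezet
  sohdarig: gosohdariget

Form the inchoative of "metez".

gometezet

luwvod and sinawud both end in -d yet inflect differently (luwved, siomnawud), so the final letter is not what conditions the rule; the last vowel is.
"metez" has last vowel 'e'. The one such stem in the data (zelagdez → gozelagdezet) adds go- … -et around the stem, so the same rule applies.
The other patterns: stems whose last vowel is 'o' change the last vowel to 'e'; stems whose last vowel is 'u' insert -om- after the first vowel.
So metez → gometezet.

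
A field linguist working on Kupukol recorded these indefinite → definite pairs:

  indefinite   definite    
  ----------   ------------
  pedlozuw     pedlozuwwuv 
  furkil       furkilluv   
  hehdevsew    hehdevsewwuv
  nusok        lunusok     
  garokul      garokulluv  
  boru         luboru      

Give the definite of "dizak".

garokul and boru both have last vowel 'u' yet inflect differently (garokulluv, luboru), so the last vowel is not what conditions the rule; the final letter is.
"dizak" ends in -k. The one such stem in the data (nusok → lunusok) adds the prefix lu-, so the same rule applies.
The other pattern: stems ending in -l or -w double the final consonant and add -uv.
So dizak → ludizak.

ludizak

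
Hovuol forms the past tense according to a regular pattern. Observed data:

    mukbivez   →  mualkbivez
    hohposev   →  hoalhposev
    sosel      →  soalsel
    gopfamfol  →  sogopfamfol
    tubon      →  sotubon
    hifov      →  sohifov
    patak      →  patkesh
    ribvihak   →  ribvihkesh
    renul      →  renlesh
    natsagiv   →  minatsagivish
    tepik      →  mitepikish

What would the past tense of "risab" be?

risbesh

sosel and gopfamfol both end in -l yet inflect differently (soalsel, sogopfamfol), so the final letter is not what conditions the rule; the last vowel is.
"risab" has last vowel 'a'. The stems whose last vowel is 'a' (patak → patkesh, ribvihak → ribvihkesh) delete the last vowel and add -esh.
The other patterns: stems whose last vowel is 'e' insert -al- after the first vowel; stems whose last vowel is 'o' add the prefix so-; stems whose last vowel is 'i' add mi- … -ish around the stem.
So risab → risbesh.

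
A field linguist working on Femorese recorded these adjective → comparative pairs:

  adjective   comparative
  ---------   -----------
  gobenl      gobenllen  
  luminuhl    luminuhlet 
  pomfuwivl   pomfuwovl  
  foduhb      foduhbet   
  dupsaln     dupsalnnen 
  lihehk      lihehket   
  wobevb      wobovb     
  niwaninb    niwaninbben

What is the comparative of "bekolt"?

bekoltten

wobevb and foduhb both end in -b yet inflect differently (wobovb, foduhbet), so the final letter is not what conditions the rule; the second-to-last letter is.
"bekolt" has second-to-last letter 'l'. The one such stem in the data (dupsaln → dupsalnnen) doubles the final consonant and adds -en (as do gobenl, niwaninb), so the same rule applies.
So bekolt → bekoltten.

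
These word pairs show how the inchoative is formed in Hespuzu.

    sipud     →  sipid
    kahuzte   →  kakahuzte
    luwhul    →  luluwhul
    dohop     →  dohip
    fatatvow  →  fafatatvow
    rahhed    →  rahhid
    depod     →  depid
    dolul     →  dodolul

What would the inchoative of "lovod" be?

depod and fatatvow both have last vowel 'o' yet inflect differently (depid, fafatatvow), so the last vowel is not what conditions the rule; the final letter is.
"lovod" ends in -d. The stems ending in -d (depod → depid, sipud → sipid, rahhed → rahhid) change the last vowel to 'i'.
The other pattern: stems ending in -e, -l or -w repeat the first consonant+vowel as a prefix.
So lovod → lovid.

lovid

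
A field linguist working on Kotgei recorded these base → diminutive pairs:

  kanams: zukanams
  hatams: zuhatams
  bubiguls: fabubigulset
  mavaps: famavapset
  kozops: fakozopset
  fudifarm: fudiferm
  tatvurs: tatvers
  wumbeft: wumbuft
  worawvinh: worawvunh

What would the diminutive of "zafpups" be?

fazafpupset

kanams and bubiguls both end in -s yet inflect differently (zukanams, fabubigulset), so the final letter is not what conditions the rule; the second-to-last letter is.
"zafpups" has second-to-last letter 'p'. The stems whose second-to-last letter is 'p' (mavaps → famavapset, kozops → fakozopset) add fa- … -et around the stem.
The other patterns: stems whose second-to-last letter is 'm' add the prefix zu-; stems whose second-to-last letter is 'r' change the last vowel to 'e'; stems whose second-to-last letter is 'f' or 'n' change the last vowel to 'u'.
So zafpups → fazafpupset.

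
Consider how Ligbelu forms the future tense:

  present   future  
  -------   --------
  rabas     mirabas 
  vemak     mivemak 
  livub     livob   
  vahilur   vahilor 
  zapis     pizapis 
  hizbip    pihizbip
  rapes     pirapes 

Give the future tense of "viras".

rabas and zapis both end in -s yet inflect differently (mirabas, pizapis), so the final letter is not what conditions the rule; the last vowel is.
"viras" has last vowel 'a'. The stems whose last vowel is 'a' (rabas → mirabas, vemak → mivemak) add the prefix mi-.
The other patterns: stems whose last vowel is 'u' change the last vowel to 'o'; stems whose last vowel is 'e' or 'i' add the prefix pi-.
So viras → miviras.

miviras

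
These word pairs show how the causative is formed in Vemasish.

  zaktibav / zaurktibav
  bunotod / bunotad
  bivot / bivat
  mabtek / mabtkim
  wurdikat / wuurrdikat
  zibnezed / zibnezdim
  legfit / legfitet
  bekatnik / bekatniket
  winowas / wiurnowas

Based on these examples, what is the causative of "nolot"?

nolat

bekatnik and mabtek both end in -k yet inflect differently (bekatniket, mabtkim), so the final letter is not what conditions the rule; the last vowel is.
"nolot" has last vowel 'o'. The stems whose last vowel is 'o' (bunotod → bunotad, bivot → bivat) change the last vowel to 'a'.
The other patterns: stems whose last vowel is 'i' add -et; stems whose last vowel is 'e' delete the last vowel and add -im; stems whose last vowel is 'a' insert -ur- after the first vowel.
So nolot → nolat.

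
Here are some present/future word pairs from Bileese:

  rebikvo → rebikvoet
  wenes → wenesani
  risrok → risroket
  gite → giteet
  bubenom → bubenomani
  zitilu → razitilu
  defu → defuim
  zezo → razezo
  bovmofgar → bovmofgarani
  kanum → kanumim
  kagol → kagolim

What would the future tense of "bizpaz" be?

bizpazani

bubenom and kanum both end in -m yet inflect differently (bubenomani, kanumim), so the final letter is not what conditions the rule; the first letter is.
"bizpaz" begins with b-. The stems beginning with b- (bovmofgar → bovmofgarani, bubenom → bubenomani) add -ani.
The other patterns: stems beginning with d- or k- add -im; stems beginning with z- add the prefix ra-; stems beginning with g- or r- add -et.
So bizpaz → bizpazani.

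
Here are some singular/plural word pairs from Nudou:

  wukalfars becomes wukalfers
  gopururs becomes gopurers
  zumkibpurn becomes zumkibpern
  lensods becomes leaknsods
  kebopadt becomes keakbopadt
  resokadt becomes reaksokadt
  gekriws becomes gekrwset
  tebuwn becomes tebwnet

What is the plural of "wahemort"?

wukalfars and lensods both end in -s yet inflect differently (wukalfers, leaknsods), so the final letter is not what conditions the rule; the second-to-last letter is.
"wahemort" has second-to-last letter 'r'. The stems whose second-to-last letter is 'r' (wukalfars → wukalfers, gopururs → gopurers, zumkibpurn → zumkibpern) change the last vowel to 'e'.
The other patterns: stems whose second-to-last letter is 'd' insert -ak- after the first vowel; stems whose second-to-last letter is 'w' delete the last vowel and add -et.
So wahemort → wahemert.

wahemert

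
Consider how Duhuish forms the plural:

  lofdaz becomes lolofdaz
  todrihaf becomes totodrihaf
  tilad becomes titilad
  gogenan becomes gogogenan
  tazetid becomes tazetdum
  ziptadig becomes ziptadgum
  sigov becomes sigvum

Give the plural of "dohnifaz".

dodohnifaz

"dohnifaz" has last vowel 'a'. The stems whose last vowel is 'a' (lofdaz → lolofdaz, todrihaf → totodrihaf, tilad → titilad) repeat the first consonant+vowel as a prefix.
So dohnifaz → dodohnifaz.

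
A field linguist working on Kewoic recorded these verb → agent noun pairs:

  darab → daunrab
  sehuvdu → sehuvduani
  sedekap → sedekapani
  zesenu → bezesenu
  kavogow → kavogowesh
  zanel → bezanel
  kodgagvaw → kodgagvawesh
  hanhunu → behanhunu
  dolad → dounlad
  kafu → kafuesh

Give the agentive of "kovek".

sehuvdu and kafu both end in -u yet inflect differently (sehuvduani, kafuesh), so the final letter is not what conditions the rule; the first letter is.
"kovek" begins with k-. The stems beginning with k- (kavogow → kavogowesh, kodgagvaw → kodgagvawesh, kafu → kafuesh) add -esh.
So kovek → kovekesh.

kovekesh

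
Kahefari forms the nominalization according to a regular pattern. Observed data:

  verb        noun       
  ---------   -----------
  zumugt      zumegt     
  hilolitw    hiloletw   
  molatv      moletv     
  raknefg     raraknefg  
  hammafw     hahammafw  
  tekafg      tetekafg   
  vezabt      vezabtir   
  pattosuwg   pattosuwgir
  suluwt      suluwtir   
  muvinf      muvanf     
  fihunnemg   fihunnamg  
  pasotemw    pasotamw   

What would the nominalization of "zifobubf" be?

zifobubfir

hilolitw and hammafw both end in -w yet inflect differently (hiloletw, hahammafw), so the final letter is not what conditions the rule; the second-to-last letter is.
"zifobubf" has second-to-last letter 'b'. The one such stem in the data (vezabt → vezabtir) adds -ir, so the same rule applies.
So zifobubf → zifobubfir.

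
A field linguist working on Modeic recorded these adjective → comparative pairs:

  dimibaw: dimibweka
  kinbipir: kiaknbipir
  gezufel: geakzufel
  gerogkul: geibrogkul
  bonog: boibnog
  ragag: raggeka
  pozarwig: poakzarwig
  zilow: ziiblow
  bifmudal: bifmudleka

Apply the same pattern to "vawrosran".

vawrosrneka

bifmudal and gezufel both end in -l yet inflect differently (bifmudleka, geakzufel), so the final letter is not what conditions the rule; the last vowel is.
"vawrosran" has last vowel 'a'. The stems whose last vowel is 'a' (bifmudal → bifmudleka, dimibaw → dimibweka, ragag → raggeka) delete the last vowel and add -eka.
The other patterns: stems whose last vowel is 'e' or 'i' insert -ak- after the first vowel; stems whose last vowel is 'o' or 'u' insert -ib- after the first vowel.
So vawrosran → vawrosrneka.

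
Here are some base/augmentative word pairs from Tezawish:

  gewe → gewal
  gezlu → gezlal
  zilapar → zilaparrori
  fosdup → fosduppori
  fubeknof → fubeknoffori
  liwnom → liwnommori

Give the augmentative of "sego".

segal

"sego" ends in a vowel. The stems ending in a vowel (gewe → gewal, gezlu → gezlal) drop the final letter and add -al.
So sego → segal.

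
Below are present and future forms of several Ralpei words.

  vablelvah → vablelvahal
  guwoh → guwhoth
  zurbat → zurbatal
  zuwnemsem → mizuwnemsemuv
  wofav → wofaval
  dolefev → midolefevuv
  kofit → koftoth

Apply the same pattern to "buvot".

buvtoth

wofav and dolefev both end in -v yet inflect differently (wofaval, midolefevuv), so the final letter is not what conditions the rule; the last vowel is.
"buvot" has last vowel 'o'. The one such stem in the data (guwoh → guwhoth) deletes the last vowel and adds -oth (as does kofit), so the same rule applies.
The other patterns: stems whose last vowel is 'a' add -al; stems whose last vowel is 'e' add mi- … -uv around the stem.
So buvot → buvtoth.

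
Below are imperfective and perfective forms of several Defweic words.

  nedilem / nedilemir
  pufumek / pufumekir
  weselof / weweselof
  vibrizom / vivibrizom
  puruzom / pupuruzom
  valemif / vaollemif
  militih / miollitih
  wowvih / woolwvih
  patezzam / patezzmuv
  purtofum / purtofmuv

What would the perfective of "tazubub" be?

tazubbuv

nedilem and vibrizom both end in -m yet inflect differently (nedilemir, vivibrizom), so the final letter is not what conditions the rule; the last vowel is.
"tazubub" has last vowel 'u'. The one such stem in the data (purtofum → purtofmuv) deletes the last vowel and adds -uv (as does patezzam), so the same rule applies.
So tazubub → tazubbuv.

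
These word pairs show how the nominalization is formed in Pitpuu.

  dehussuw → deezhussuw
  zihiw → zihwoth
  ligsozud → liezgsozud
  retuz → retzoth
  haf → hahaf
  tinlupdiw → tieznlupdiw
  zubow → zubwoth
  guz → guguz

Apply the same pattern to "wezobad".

guz and retuz both end in -z yet inflect differently (guguz, retzoth), so the final letter is not what conditions the rule; the number of vowels is.
"wezobad" has 3 vowels. The stems with 3 vowels (ligsozud → liezgsozud, tinlupdiw → tieznlupdiw, dehussuw → deezhussuw) insert -ez- after the first vowel.
The other patterns: stems with 1 vowel repeat the first consonant+vowel as a prefix; stems with 2 vowels delete the last vowel and add -oth.
So wezobad → weezzobad.

weezzobad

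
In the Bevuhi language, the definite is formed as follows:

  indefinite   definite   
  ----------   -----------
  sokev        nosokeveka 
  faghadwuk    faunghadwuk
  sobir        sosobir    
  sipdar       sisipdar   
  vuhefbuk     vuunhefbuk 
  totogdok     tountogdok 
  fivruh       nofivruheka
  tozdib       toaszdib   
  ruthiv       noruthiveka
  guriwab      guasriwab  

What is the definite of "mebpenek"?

"mebpenek" ends in -k. The stems ending in -k (vuhefbuk → vuunhefbuk, totogdok → tountogdok, faghadwuk → faunghadwuk) insert -un- after the first vowel.
The other patterns: stems ending in -r repeat the first consonant+vowel as a prefix; stems ending in -b insert -as- after the first vowel; stems ending in -h or -v add no- … -eka around the stem.
So mebpenek → meunbpenek.

meunbpenek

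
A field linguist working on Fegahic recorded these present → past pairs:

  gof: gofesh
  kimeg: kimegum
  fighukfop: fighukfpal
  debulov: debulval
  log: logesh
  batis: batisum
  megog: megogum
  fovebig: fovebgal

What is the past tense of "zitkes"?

zitkesum

log and megog both end in -g yet inflect differently (logesh, megogum), so the final letter is not what conditions the rule; the number of vowels is.
"zitkes" has 2 vowels. The stems with 2 vowels (megog → megogum, kimeg → kimegum, batis → batisum) add -um.
So zitkes → zitkesum.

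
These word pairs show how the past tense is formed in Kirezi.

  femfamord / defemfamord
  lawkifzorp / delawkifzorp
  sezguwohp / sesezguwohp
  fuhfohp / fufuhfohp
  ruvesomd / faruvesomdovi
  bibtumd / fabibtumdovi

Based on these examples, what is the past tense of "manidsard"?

"manidsard" has second-to-last letter 'r'. The stems whose second-to-last letter is 'r' (femfamord → defemfamord, lawkifzorp → delawkifzorp) add the prefix de-.
The other patterns: stems whose second-to-last letter is 'h' repeat the first consonant+vowel as a prefix; stems whose second-to-last letter is 'm' add fa- … -ovi around the stem.
So manidsard → demanidsard.

demanidsard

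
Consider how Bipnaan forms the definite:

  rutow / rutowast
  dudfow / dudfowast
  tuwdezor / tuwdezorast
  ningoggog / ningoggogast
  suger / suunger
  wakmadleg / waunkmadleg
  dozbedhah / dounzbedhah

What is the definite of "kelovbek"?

keunlovbek

"kelovbek" has last vowel 'e'. The stems whose last vowel is 'e' (suger → suunger, wakmadleg → waunkmadleg) insert -un- after the first vowel.
The other pattern: stems whose last vowel is 'o' add -ast.
So kelovbek → keunlovbek.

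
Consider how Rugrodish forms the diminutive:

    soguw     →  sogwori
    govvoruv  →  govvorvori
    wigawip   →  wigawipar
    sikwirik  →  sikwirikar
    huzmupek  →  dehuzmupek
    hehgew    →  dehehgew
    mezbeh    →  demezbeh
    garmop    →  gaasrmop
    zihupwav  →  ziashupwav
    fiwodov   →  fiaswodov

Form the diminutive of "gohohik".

sikwirik and huzmupek both end in -k yet inflect differently (sikwirikar, dehuzmupek), so the final letter is not what conditions the rule; the last vowel is.
"gohohik" has last vowel 'i'. The stems whose last vowel is 'i' (wigawip → wigawipar, sikwirik → sikwirikar) add -ar.
So gohohik → gohohikar.

gohohikar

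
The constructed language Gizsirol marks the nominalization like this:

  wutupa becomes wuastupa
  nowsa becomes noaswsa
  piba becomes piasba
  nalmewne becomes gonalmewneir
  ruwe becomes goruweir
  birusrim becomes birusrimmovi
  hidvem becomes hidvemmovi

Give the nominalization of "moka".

nalmewne and hidvem both have last vowel 'e' yet inflect differently (gonalmewneir, hidvemmovi), so the last vowel is not what conditions the rule; the final letter is.
"moka" ends in -a. The stems ending in -a (wutupa → wuastupa, nowsa → noaswsa, piba → piasba) insert -as- after the first vowel.
The other patterns: stems ending in -e add go- … -ir around the stem; stems ending in -m double the final consonant and add -ovi.
So moka → moaska.

moaska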